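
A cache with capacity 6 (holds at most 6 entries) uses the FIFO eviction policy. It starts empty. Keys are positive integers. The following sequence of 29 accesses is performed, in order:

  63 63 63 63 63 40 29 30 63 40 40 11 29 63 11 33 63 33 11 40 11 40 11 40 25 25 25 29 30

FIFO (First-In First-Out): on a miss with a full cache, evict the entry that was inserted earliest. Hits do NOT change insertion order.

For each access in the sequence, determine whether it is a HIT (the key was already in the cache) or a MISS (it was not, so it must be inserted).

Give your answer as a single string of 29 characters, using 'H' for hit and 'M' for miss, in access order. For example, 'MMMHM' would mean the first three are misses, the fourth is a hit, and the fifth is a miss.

Answer: MHHHHMMMHHHMHHHMHHHHHHHHMHHHH

Derivation:
FIFO simulation (capacity=6):
  1. access 63: MISS. Cache (old->new): [63]
  2. access 63: HIT. Cache (old->new): [63]
  3. access 63: HIT. Cache (old->new): [63]
  4. access 63: HIT. Cache (old->new): [63]
  5. access 63: HIT. Cache (old->new): [63]
  6. access 40: MISS. Cache (old->new): [63 40]
  7. access 29: MISS. Cache (old->new): [63 40 29]
  8. access 30: MISS. Cache (old->new): [63 40 29 30]
  9. access 63: HIT. Cache (old->new): [63 40 29 30]
  10. access 40: HIT. Cache (old->new): [63 40 29 30]
  11. access 40: HIT. Cache (old->new): [63 40 29 30]
  12. access 11: MISS. Cache (old->new): [63 40 29 30 11]
  13. access 29: HIT. Cache (old->new): [63 40 29 30 11]
  14. access 63: HIT. Cache (old->new): [63 40 29 30 11]
  15. access 11: HIT. Cache (old->new): [63 40 29 30 11]
  16. access 33: MISS. Cache (old->new): [63 40 29 30 11 33]
  17. access 63: HIT. Cache (old->new): [63 40 29 30 11 33]
  18. access 33: HIT. Cache (old->new): [63 40 29 30 11 33]
  19. access 11: HIT. Cache (old->new): [63 40 29 30 11 33]
  20. access 40: HIT. Cache (old->new): [63 40 29 30 11 33]
  21. access 11: HIT. Cache (old->new): [63 40 29 30 11 33]
  22. access 40: HIT. Cache (old->new): [63 40 29 30 11 33]
  23. access 11: HIT. Cache (old->new): [63 40 29 30 11 33]
  24. access 40: HIT. Cache (old->new): [63 40 29 30 11 33]
  25. access 25: MISS, evict 63. Cache (old->new): [40 29 30 11 33 25]
  26. access 25: HIT. Cache (old->new): [40 29 30 11 33 25]
  27. access 25: HIT. Cache (old->new): [40 29 30 11 33 25]
  28. access 29: HIT. Cache (old->new): [40 29 30 11 33 25]
  29. access 30: HIT. Cache (old->new): [40 29 30 11 33 25]
Total: 22 hits, 7 misses, 1 evictions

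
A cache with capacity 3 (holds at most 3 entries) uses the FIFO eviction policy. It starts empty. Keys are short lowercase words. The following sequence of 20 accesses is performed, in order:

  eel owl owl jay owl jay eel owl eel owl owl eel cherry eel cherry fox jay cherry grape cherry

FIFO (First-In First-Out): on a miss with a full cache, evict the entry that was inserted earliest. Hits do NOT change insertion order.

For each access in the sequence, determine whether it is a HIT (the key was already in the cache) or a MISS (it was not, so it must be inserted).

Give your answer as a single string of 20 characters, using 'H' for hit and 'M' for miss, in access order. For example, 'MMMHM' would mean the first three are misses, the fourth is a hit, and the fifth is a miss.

FIFO simulation (capacity=3):
  1. access eel: MISS. Cache (old->new): [eel]
  2. access owl: MISS. Cache (old->new): [eel owl]
  3. access owl: HIT. Cache (old->new): [eel owl]
  4. access jay: MISS. Cache (old->new): [eel owl jay]
  5. access owl: HIT. Cache (old->new): [eel owl jay]
  6. access jay: HIT. Cache (old->new): [eel owl jay]
  7. access eel: HIT. Cache (old->new): [eel owl jay]
  8. access owl: HIT. Cache (old->new): [eel owl jay]
  9. access eel: HIT. Cache (old->new): [eel owl jay]
  10. access owl: HIT. Cache (old->new): [eel owl jay]
  11. access owl: HIT. Cache (old->new): [eel owl jay]
  12. access eel: HIT. Cache (old->new): [eel owl jay]
  13. access cherry: MISS, evict eel. Cache (old->new): [owl jay cherry]
  14. access eel: MISS, evict owl. Cache (old->new): [jay cherry eel]
  15. access cherry: HIT. Cache (old->new): [jay cherry eel]
  16. access fox: MISS, evict jay. Cache (old->new): [cherry eel fox]
  17. access jay: MISS, evict cherry. Cache (old->new): [eel fox jay]
  18. access cherry: MISS, evict eel. Cache (old->new): [fox jay cherry]
  19. access grape: MISS, evict fox. Cache (old->new): [jay cherry grape]
  20. access cherry: HIT. Cache (old->new): [jay cherry grape]
Total: 11 hits, 9 misses, 6 evictions

Answer: MMHMHHHHHHHHMMHMMMMH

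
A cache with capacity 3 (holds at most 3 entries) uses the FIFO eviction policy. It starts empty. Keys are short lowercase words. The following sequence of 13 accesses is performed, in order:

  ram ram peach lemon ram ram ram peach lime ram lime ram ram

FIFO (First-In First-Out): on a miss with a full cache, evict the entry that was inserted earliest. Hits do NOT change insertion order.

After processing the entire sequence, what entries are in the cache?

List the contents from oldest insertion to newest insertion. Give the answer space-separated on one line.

FIFO simulation (capacity=3):
  1. access ram: MISS. Cache (old->new): [ram]
  2. access ram: HIT. Cache (old->new): [ram]
  3. access peach: MISS. Cache (old->new): [ram peach]
  4. access lemon: MISS. Cache (old->new): [ram peach lemon]
  5. access ram: HIT. Cache (old->new): [ram peach lemon]
  6. access ram: HIT. Cache (old->new): [ram peach lemon]
  7. access ram: HIT. Cache (old->new): [ram peach lemon]
  8. access peach: HIT. Cache (old->new): [ram peach lemon]
  9. access lime: MISS, evict ram. Cache (old->new): [peach lemon lime]
  10. access ram: MISS, evict peach. Cache (old->new): [lemon lime ram]
  11. access lime: HIT. Cache (old->new): [lemon lime ram]
  12. access ram: HIT. Cache (old->new): [lemon lime ram]
  13. access ram: HIT. Cache (old->new): [lemon lime ram]
Total: 8 hits, 5 misses, 2 evictions

Answer: lemon lime ram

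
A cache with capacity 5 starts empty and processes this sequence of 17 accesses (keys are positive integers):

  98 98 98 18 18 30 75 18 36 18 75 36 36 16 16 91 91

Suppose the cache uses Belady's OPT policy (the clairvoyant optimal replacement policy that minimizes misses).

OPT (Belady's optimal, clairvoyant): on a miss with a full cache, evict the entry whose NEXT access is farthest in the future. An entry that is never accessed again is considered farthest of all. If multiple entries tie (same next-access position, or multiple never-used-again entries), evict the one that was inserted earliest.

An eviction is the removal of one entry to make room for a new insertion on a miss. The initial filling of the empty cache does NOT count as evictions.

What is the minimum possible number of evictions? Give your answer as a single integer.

Answer: 2

Derivation:
OPT (Belady) simulation (capacity=5):
  1. access 98: MISS. Cache: [98]
  2. access 98: HIT. Next use of 98: step 3. Cache: [98]
  3. access 98: HIT. Next use of 98: never. Cache: [98]
  4. access 18: MISS. Cache: [98 18]
  5. access 18: HIT. Next use of 18: step 8. Cache: [98 18]
  6. access 30: MISS. Cache: [98 18 30]
  7. access 75: MISS. Cache: [98 18 30 75]
  8. access 18: HIT. Next use of 18: step 10. Cache: [98 18 30 75]
  9. access 36: MISS. Cache: [98 18 30 75 36]
  10. access 18: HIT. Next use of 18: never. Cache: [98 18 30 75 36]
  11. access 75: HIT. Next use of 75: never. Cache: [98 18 30 75 36]
  12. access 36: HIT. Next use of 36: step 13. Cache: [98 18 30 75 36]
  13. access 36: HIT. Next use of 36: never. Cache: [98 18 30 75 36]
  14. access 16: MISS, evict 98 (next use: never). Cache: [18 30 75 36 16]
  15. access 16: HIT. Next use of 16: never. Cache: [18 30 75 36 16]
  16. access 91: MISS, evict 18 (next use: never). Cache: [30 75 36 16 91]
  17. access 91: HIT. Next use of 91: never. Cache: [30 75 36 16 91]
Total: 10 hits, 7 misses, 2 evictions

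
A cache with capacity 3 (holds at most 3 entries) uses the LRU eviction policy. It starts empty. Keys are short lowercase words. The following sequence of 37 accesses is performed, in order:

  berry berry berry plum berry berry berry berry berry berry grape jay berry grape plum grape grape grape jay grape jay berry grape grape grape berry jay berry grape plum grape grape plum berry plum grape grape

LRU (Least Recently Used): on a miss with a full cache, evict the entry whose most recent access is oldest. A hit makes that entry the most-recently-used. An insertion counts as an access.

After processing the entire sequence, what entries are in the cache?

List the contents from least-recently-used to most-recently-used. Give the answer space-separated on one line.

Answer: berry plum grape

Derivation:
LRU simulation (capacity=3):
  1. access berry: MISS. Cache (LRU->MRU): [berry]
  2. access berry: HIT. Cache (LRU->MRU): [berry]
  3. access berry: HIT. Cache (LRU->MRU): [berry]
  4. access plum: MISS. Cache (LRU->MRU): [berry plum]
  5. access berry: HIT. Cache (LRU->MRU): [plum berry]
  6. access berry: HIT. Cache (LRU->MRU): [plum berry]
  7. access berry: HIT. Cache (LRU->MRU): [plum berry]
  8. access berry: HIT. Cache (LRU->MRU): [plum berry]
  9. access berry: HIT. Cache (LRU->MRU): [plum berry]
  10. access berry: HIT. Cache (LRU->MRU): [plum berry]
  11. access grape: MISS. Cache (LRU->MRU): [plum berry grape]
  12. access jay: MISS, evict plum. Cache (LRU->MRU): [berry grape jay]
  13. access berry: HIT. Cache (LRU->MRU): [grape jay berry]
  14. access grape: HIT. Cache (LRU->MRU): [jay berry grape]
  15. access plum: MISS, evict jay. Cache (LRU->MRU): [berry grape plum]
  16. access grape: HIT. Cache (LRU->MRU): [berry plum grape]
  17. access grape: HIT. Cache (LRU->MRU): [berry plum grape]
  18. access grape: HIT. Cache (LRU->MRU): [berry plum grape]
  19. access jay: MISS, evict berry. Cache (LRU->MRU): [plum grape jay]
  20. access grape: HIT. Cache (LRU->MRU): [plum jay grape]
  21. access jay: HIT. Cache (LRU->MRU): [plum grape jay]
  22. access berry: MISS, evict plum. Cache (LRU->MRU): [grape jay berry]
  23. access grape: HIT. Cache (LRU->MRU): [jay berry grape]
  24. access grape: HIT. Cache (LRU->MRU): [jay berry grape]
  25. access grape: HIT. Cache (LRU->MRU): [jay berry grape]
  26. access berry: HIT. Cache (LRU->MRU): [jay grape berry]
  27. access jay: HIT. Cache (LRU->MRU): [grape berry jay]
  28. access berry: HIT. Cache (LRU->MRU): [grape jay berry]
  29. access grape: HIT. Cache (LRU->MRU): [jay berry grape]
  30. access plum: MISS, evict jay. Cache (LRU->MRU): [berry grape plum]
  31. access grape: HIT. Cache (LRU->MRU): [berry plum grape]
  32. access grape: HIT. Cache (LRU->MRU): [berry plum grape]
  33. access plum: HIT. Cache (LRU->MRU): [berry grape plum]
  34. access berry: HIT. Cache (LRU->MRU): [grape plum berry]
  35. access plum: HIT. Cache (LRU->MRU): [grape berry plum]
  36. access grape: HIT. Cache (LRU->MRU): [berry plum grape]
  37. access grape: HIT. Cache (LRU->MRU): [berry plum grape]
Total: 29 hits, 8 misses, 5 evictions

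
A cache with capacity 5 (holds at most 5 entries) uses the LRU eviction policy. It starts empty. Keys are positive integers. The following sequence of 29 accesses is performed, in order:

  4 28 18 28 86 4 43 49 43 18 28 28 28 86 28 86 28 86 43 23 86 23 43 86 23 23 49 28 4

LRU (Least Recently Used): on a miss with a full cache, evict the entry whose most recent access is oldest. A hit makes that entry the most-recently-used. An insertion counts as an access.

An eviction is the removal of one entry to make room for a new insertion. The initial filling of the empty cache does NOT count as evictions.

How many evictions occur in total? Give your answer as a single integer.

LRU simulation (capacity=5):
  1. access 4: MISS. Cache (LRU->MRU): [4]
  2. access 28: MISS. Cache (LRU->MRU): [4 28]
  3. access 18: MISS. Cache (LRU->MRU): [4 28 18]
  4. access 28: HIT. Cache (LRU->MRU): [4 18 28]
  5. access 86: MISS. Cache (LRU->MRU): [4 18 28 86]
  6. access 4: HIT. Cache (LRU->MRU): [18 28 86 4]
  7. access 43: MISS. Cache (LRU->MRU): [18 28 86 4 43]
  8. access 49: MISS, evict 18. Cache (LRU->MRU): [28 86 4 43 49]
  9. access 43: HIT. Cache (LRU->MRU): [28 86 4 49 43]
  10. access 18: MISS, evict 28. Cache (LRU->MRU): [86 4 49 43 18]
  11. access 28: MISS, evict 86. Cache (LRU->MRU): [4 49 43 18 28]
  12. access 28: HIT. Cache (LRU->MRU): [4 49 43 18 28]
  13. access 28: HIT. Cache (LRU->MRU): [4 49 43 18 28]
  14. access 86: MISS, evict 4. Cache (LRU->MRU): [49 43 18 28 86]
  15. access 28: HIT. Cache (LRU->MRU): [49 43 18 86 28]
  16. access 86: HIT. Cache (LRU->MRU): [49 43 18 28 86]
  17. access 28: HIT. Cache (LRU->MRU): [49 43 18 86 28]
  18. access 86: HIT. Cache (LRU->MRU): [49 43 18 28 86]
  19. access 43: HIT. Cache (LRU->MRU): [49 18 28 86 43]
  20. access 23: MISS, evict 49. Cache (LRU->MRU): [18 28 86 43 23]
  21. access 86: HIT. Cache (LRU->MRU): [18 28 43 23 86]
  22. access 23: HIT. Cache (LRU->MRU): [18 28 43 86 23]
  23. access 43: HIT. Cache (LRU->MRU): [18 28 86 23 43]
  24. access 86: HIT. Cache (LRU->MRU): [18 28 23 43 86]
  25. access 23: HIT. Cache (LRU->MRU): [18 28 43 86 23]
  26. access 23: HIT. Cache (LRU->MRU): [18 28 43 86 23]
  27. access 49: MISS, evict 18. Cache (LRU->MRU): [28 43 86 23 49]
  28. access 28: HIT. Cache (LRU->MRU): [43 86 23 49 28]
  29. access 4: MISS, evict 43. Cache (LRU->MRU): [86 23 49 28 4]
Total: 17 hits, 12 misses, 7 evictions

Answer: 7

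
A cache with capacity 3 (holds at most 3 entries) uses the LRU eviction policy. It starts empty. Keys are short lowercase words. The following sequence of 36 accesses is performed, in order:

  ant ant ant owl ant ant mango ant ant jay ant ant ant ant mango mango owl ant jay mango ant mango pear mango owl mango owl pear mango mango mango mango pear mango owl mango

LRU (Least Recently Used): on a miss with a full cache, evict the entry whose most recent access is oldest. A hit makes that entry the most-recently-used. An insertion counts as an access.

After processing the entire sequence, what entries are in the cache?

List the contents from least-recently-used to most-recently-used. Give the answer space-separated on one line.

LRU simulation (capacity=3):
  1. access ant: MISS. Cache (LRU->MRU): [ant]
  2. access ant: HIT. Cache (LRU->MRU): [ant]
  3. access ant: HIT. Cache (LRU->MRU): [ant]
  4. access owl: MISS. Cache (LRU->MRU): [ant owl]
  5. access ant: HIT. Cache (LRU->MRU): [owl ant]
  6. access ant: HIT. Cache (LRU->MRU): [owl ant]
  7. access mango: MISS. Cache (LRU->MRU): [owl ant mango]
  8. access ant: HIT. Cache (LRU->MRU): [owl mango ant]
  9. access ant: HIT. Cache (LRU->MRU): [owl mango ant]
  10. access jay: MISS, evict owl. Cache (LRU->MRU): [mango ant jay]
  11. access ant: HIT. Cache (LRU->MRU): [mango jay ant]
  12. access ant: HIT. Cache (LRU->MRU): [mango jay ant]
  13. access ant: HIT. Cache (LRU->MRU): [mango jay ant]
  14. access ant: HIT. Cache (LRU->MRU): [mango jay ant]
  15. access mango: HIT. Cache (LRU->MRU): [jay ant mango]
  16. access mango: HIT. Cache (LRU->MRU): [jay ant mango]
  17. access owl: MISS, evict jay. Cache (LRU->MRU): [ant mango owl]
  18. access ant: HIT. Cache (LRU->MRU): [mango owl ant]
  19. access jay: MISS, evict mango. Cache (LRU->MRU): [owl ant jay]
  20. access mango: MISS, evict owl. Cache (LRU->MRU): [ant jay mango]
  21. access ant: HIT. Cache (LRU->MRU): [jay mango ant]
  22. access mango: HIT. Cache (LRU->MRU): [jay ant mango]
  23. access pear: MISS, evict jay. Cache (LRU->MRU): [ant mango pear]
  24. access mango: HIT. Cache (LRU->MRU): [ant pear mango]
  25. access owl: MISS, evict ant. Cache (LRU->MRU): [pear mango owl]
  26. access mango: HIT. Cache (LRU->MRU): [pear owl mango]
  27. access owl: HIT. Cache (LRU->MRU): [pear mango owl]
  28. access pear: HIT. Cache (LRU->MRU): [mango owl pear]
  29. access mango: HIT. Cache (LRU->MRU): [owl pear mango]
  30. access mango: HIT. Cache (LRU->MRU): [owl pear mango]
  31. access mango: HIT. Cache (LRU->MRU): [owl pear mango]
  32. access mango: HIT. Cache (LRU->MRU): [owl pear mango]
  33. access pear: HIT. Cache (LRU->MRU): [owl mango pear]
  34. access mango: HIT. Cache (LRU->MRU): [owl pear mango]
  35. access owl: HIT. Cache (LRU->MRU): [pear mango owl]
  36. access mango: HIT. Cache (LRU->MRU): [pear owl mango]
Total: 27 hits, 9 misses, 6 evictions

Answer: pear owl mango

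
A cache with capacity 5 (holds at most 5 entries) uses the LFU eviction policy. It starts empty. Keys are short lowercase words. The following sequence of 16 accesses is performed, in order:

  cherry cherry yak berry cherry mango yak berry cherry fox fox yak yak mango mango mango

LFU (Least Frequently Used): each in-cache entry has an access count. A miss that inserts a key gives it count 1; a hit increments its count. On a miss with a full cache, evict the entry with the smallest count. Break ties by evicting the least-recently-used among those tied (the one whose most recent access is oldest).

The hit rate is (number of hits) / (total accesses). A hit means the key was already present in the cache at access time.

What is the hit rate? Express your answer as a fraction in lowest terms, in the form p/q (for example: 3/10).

LFU simulation (capacity=5):
  1. access cherry: MISS. Cache: [cherry(c=1)]
  2. access cherry: HIT, count now 2. Cache: [cherry(c=2)]
  3. access yak: MISS. Cache: [yak(c=1) cherry(c=2)]
  4. access berry: MISS. Cache: [yak(c=1) berry(c=1) cherry(c=2)]
  5. access cherry: HIT, count now 3. Cache: [yak(c=1) berry(c=1) cherry(c=3)]
  6. access mango: MISS. Cache: [yak(c=1) berry(c=1) mango(c=1) cherry(c=3)]
  7. access yak: HIT, count now 2. Cache: [berry(c=1) mango(c=1) yak(c=2) cherry(c=3)]
  8. access berry: HIT, count now 2. Cache: [mango(c=1) yak(c=2) berry(c=2) cherry(c=3)]
  9. access cherry: HIT, count now 4. Cache: [mango(c=1) yak(c=2) berry(c=2) cherry(c=4)]
  10. access fox: MISS. Cache: [mango(c=1) fox(c=1) yak(c=2) berry(c=2) cherry(c=4)]
  11. access fox: HIT, count now 2. Cache: [mango(c=1) yak(c=2) berry(c=2) fox(c=2) cherry(c=4)]
  12. access yak: HIT, count now 3. Cache: [mango(c=1) berry(c=2) fox(c=2) yak(c=3) cherry(c=4)]
  13. access yak: HIT, count now 4. Cache: [mango(c=1) berry(c=2) fox(c=2) cherry(c=4) yak(c=4)]
  14. access mango: HIT, count now 2. Cache: [berry(c=2) fox(c=2) mango(c=2) cherry(c=4) yak(c=4)]
  15. access mango: HIT, count now 3. Cache: [berry(c=2) fox(c=2) mango(c=3) cherry(c=4) yak(c=4)]
  16. access mango: HIT, count now 4. Cache: [berry(c=2) fox(c=2) cherry(c=4) yak(c=4) mango(c=4)]
Total: 11 hits, 5 misses, 0 evictions

Hit rate = 11/16

Answer: 11/16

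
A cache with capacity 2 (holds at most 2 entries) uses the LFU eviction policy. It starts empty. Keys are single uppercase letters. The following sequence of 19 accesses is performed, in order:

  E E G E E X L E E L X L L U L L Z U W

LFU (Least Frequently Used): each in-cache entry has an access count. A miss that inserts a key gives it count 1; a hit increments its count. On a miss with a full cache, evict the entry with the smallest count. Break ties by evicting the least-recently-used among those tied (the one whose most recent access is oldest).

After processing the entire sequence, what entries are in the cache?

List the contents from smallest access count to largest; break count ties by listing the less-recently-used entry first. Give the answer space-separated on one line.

LFU simulation (capacity=2):
  1. access E: MISS. Cache: [E(c=1)]
  2. access E: HIT, count now 2. Cache: [E(c=2)]
  3. access G: MISS. Cache: [G(c=1) E(c=2)]
  4. access E: HIT, count now 3. Cache: [G(c=1) E(c=3)]
  5. access E: HIT, count now 4. Cache: [G(c=1) E(c=4)]
  6. access X: MISS, evict G(c=1). Cache: [X(c=1) E(c=4)]
  7. access L: MISS, evict X(c=1). Cache: [L(c=1) E(c=4)]
  8. access E: HIT, count now 5. Cache: [L(c=1) E(c=5)]
  9. access E: HIT, count now 6. Cache: [L(c=1) E(c=6)]
  10. access L: HIT, count now 2. Cache: [L(c=2) E(c=6)]
  11. access X: MISS, evict L(c=2). Cache: [X(c=1) E(c=6)]
  12. access L: MISS, evict X(c=1). Cache: [L(c=1) E(c=6)]
  13. access L: HIT, count now 2. Cache: [L(c=2) E(c=6)]
  14. access U: MISS, evict L(c=2). Cache: [U(c=1) E(c=6)]
  15. access L: MISS, evict U(c=1). Cache: [L(c=1) E(c=6)]
  16. access L: HIT, count now 2. Cache: [L(c=2) E(c=6)]
  17. access Z: MISS, evict L(c=2). Cache: [Z(c=1) E(c=6)]
  18. access U: MISS, evict Z(c=1). Cache: [U(c=1) E(c=6)]
  19. access W: MISS, evict U(c=1). Cache: [W(c=1) E(c=6)]
Total: 8 hits, 11 misses, 9 evictions

Answer: W E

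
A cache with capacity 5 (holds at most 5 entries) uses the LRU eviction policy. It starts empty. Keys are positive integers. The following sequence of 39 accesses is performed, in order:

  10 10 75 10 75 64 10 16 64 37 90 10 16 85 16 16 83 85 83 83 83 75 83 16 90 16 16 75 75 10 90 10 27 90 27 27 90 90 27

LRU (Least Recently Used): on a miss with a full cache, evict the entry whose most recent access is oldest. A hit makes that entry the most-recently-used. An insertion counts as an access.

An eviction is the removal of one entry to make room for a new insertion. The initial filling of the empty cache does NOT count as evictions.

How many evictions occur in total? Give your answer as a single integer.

LRU simulation (capacity=5):
  1. access 10: MISS. Cache (LRU->MRU): [10]
  2. access 10: HIT. Cache (LRU->MRU): [10]
  3. access 75: MISS. Cache (LRU->MRU): [10 75]
  4. access 10: HIT. Cache (LRU->MRU): [75 10]
  5. access 75: HIT. Cache (LRU->MRU): [10 75]
  6. access 64: MISS. Cache (LRU->MRU): [10 75 64]
  7. access 10: HIT. Cache (LRU->MRU): [75 64 10]
  8. access 16: MISS. Cache (LRU->MRU): [75 64 10 16]
  9. access 64: HIT. Cache (LRU->MRU): [75 10 16 64]
  10. access 37: MISS. Cache (LRU->MRU): [75 10 16 64 37]
  11. access 90: MISS, evict 75. Cache (LRU->MRU): [10 16 64 37 90]
  12. access 10: HIT. Cache (LRU->MRU): [16 64 37 90 10]
  13. access 16: HIT. Cache (LRU->MRU): [64 37 90 10 16]
  14. access 85: MISS, evict 64. Cache (LRU->MRU): [37 90 10 16 85]
  15. access 16: HIT. Cache (LRU->MRU): [37 90 10 85 16]
  16. access 16: HIT. Cache (LRU->MRU): [37 90 10 85 16]
  17. access 83: MISS, evict 37. Cache (LRU->MRU): [90 10 85 16 83]
  18. access 85: HIT. Cache (LRU->MRU): [90 10 16 83 85]
  19. access 83: HIT. Cache (LRU->MRU): [90 10 16 85 83]
  20. access 83: HIT. Cache (LRU->MRU): [90 10 16 85 83]
  21. access 83: HIT. Cache (LRU->MRU): [90 10 16 85 83]
  22. access 75: MISS, evict 90. Cache (LRU->MRU): [10 16 85 83 75]
  23. access 83: HIT. Cache (LRU->MRU): [10 16 85 75 83]
  24. access 16: HIT. Cache (LRU->MRU): [10 85 75 83 16]
  25. access 90: MISS, evict 10. Cache (LRU->MRU): [85 75 83 16 90]
  26. access 16: HIT. Cache (LRU->MRU): [85 75 83 90 16]
  27. access 16: HIT. Cache (LRU->MRU): [85 75 83 90 16]
  28. access 75: HIT. Cache (LRU->MRU): [85 83 90 16 75]
  29. access 75: HIT. Cache (LRU->MRU): [85 83 90 16 75]
  30. access 10: MISS, evict 85. Cache (LRU->MRU): [83 90 16 75 10]
  31. access 90: HIT. Cache (LRU->MRU): [83 16 75 10 90]
  32. access 10: HIT. Cache (LRU->MRU): [83 16 75 90 10]
  33. access 27: MISS, evict 83. Cache (LRU->MRU): [16 75 90 10 27]
  34. access 90: HIT. Cache (LRU->MRU): [16 75 10 27 90]
  35. access 27: HIT. Cache (LRU->MRU): [16 75 10 90 27]
  36. access 27: HIT. Cache (LRU->MRU): [16 75 10 90 27]
  37. access 90: HIT. Cache (LRU->MRU): [16 75 10 27 90]
  38. access 90: HIT. Cache (LRU->MRU): [16 75 10 27 90]
  39. access 27: HIT. Cache (LRU->MRU): [16 75 10 90 27]
Total: 27 hits, 12 misses, 7 evictions

Answer: 7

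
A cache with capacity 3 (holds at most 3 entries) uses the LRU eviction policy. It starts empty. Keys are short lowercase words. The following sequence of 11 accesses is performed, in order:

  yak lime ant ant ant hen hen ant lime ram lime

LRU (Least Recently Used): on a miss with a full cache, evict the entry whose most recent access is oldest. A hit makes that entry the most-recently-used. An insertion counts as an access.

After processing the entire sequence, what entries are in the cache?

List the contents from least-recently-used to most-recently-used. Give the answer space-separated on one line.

Answer: ant ram lime

Derivation:
LRU simulation (capacity=3):
  1. access yak: MISS. Cache (LRU->MRU): [yak]
  2. access lime: MISS. Cache (LRU->MRU): [yak lime]
  3. access ant: MISS. Cache (LRU->MRU): [yak lime ant]
  4. access ant: HIT. Cache (LRU->MRU): [yak lime ant]
  5. access ant: HIT. Cache (LRU->MRU): [yak lime ant]
  6. access hen: MISS, evict yak. Cache (LRU->MRU): [lime ant hen]
  7. access hen: HIT. Cache (LRU->MRU): [lime ant hen]
  8. access ant: HIT. Cache (LRU->MRU): [lime hen ant]
  9. access lime: HIT. Cache (LRU->MRU): [hen ant lime]
  10. access ram: MISS, evict hen. Cache (LRU->MRU): [ant lime ram]
  11. access lime: HIT. Cache (LRU->MRU): [ant ram lime]
Total: 6 hits, 5 misses, 2 evictions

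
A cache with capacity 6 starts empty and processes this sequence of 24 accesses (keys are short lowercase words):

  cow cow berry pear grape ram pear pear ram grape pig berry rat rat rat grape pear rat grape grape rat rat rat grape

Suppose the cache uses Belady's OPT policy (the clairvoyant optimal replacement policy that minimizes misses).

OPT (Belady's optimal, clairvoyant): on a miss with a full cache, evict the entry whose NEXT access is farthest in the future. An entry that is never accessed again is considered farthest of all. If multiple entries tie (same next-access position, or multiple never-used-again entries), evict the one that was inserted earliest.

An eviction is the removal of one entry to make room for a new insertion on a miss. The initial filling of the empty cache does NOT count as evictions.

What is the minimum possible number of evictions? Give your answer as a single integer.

Answer: 1

Derivation:
OPT (Belady) simulation (capacity=6):
  1. access cow: MISS. Cache: [cow]
  2. access cow: HIT. Next use of cow: never. Cache: [cow]
  3. access berry: MISS. Cache: [cow berry]
  4. access pear: MISS. Cache: [cow berry pear]
  5. access grape: MISS. Cache: [cow berry pear grape]
  6. access ram: MISS. Cache: [cow berry pear grape ram]
  7. access pear: HIT. Next use of pear: step 8. Cache: [cow berry pear grape ram]
  8. access pear: HIT. Next use of pear: step 17. Cache: [cow berry pear grape ram]
  9. access ram: HIT. Next use of ram: never. Cache: [cow berry pear grape ram]
  10. access grape: HIT. Next use of grape: step 16. Cache: [cow berry pear grape ram]
  11. access pig: MISS. Cache: [cow berry pear grape ram pig]
  12. access berry: HIT. Next use of berry: never. Cache: [cow berry pear grape ram pig]
  13. access rat: MISS, evict cow (next use: never). Cache: [berry pear grape ram pig rat]
  14. access rat: HIT. Next use of rat: step 15. Cache: [berry pear grape ram pig rat]
  15. access rat: HIT. Next use of rat: step 18. Cache: [berry pear grape ram pig rat]
  16. access grape: HIT. Next use of grape: step 19. Cache: [berry pear grape ram pig rat]
  17. access pear: HIT. Next use of pear: never. Cache: [berry pear grape ram pig rat]
  18. access rat: HIT. Next use of rat: step 21. Cache: [berry pear grape ram pig rat]
  19. access grape: HIT. Next use of grape: step 20. Cache: [berry pear grape ram pig rat]
  20. access grape: HIT. Next use of grape: step 24. Cache: [berry pear grape ram pig rat]
  21. access rat: HIT. Next use of rat: step 22. Cache: [berry pear grape ram pig rat]
  22. access rat: HIT. Next use of rat: step 23. Cache: [berry pear grape ram pig rat]
  23. access rat: HIT. Next use of rat: never. Cache: [berry pear grape ram pig rat]
  24. access grape: HIT. Next use of grape: never. Cache: [berry pear grape ram pig rat]
Total: 17 hits, 7 misses, 1 evictions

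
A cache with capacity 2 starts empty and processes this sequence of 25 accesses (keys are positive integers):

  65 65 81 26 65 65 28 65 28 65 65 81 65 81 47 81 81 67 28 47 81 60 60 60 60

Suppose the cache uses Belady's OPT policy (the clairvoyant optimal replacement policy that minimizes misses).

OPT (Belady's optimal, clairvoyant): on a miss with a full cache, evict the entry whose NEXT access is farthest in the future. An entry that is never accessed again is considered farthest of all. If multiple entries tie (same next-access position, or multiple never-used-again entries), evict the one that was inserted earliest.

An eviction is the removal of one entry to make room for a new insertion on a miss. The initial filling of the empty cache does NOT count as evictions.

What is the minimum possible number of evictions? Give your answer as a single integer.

Answer: 8

Derivation:
OPT (Belady) simulation (capacity=2):
  1. access 65: MISS. Cache: [65]
  2. access 65: HIT. Next use of 65: step 5. Cache: [65]
  3. access 81: MISS. Cache: [65 81]
  4. access 26: MISS, evict 81 (next use: step 12). Cache: [65 26]
  5. access 65: HIT. Next use of 65: step 6. Cache: [65 26]
  6. access 65: HIT. Next use of 65: step 8. Cache: [65 26]
  7. access 28: MISS, evict 26 (next use: never). Cache: [65 28]
  8. access 65: HIT. Next use of 65: step 10. Cache: [65 28]
  9. access 28: HIT. Next use of 28: step 19. Cache: [65 28]
  10. access 65: HIT. Next use of 65: step 11. Cache: [65 28]
  11. access 65: HIT. Next use of 65: step 13. Cache: [65 28]
  12. access 81: MISS, evict 28 (next use: step 19). Cache: [65 81]
  13. access 65: HIT. Next use of 65: never. Cache: [65 81]
  14. access 81: HIT. Next use of 81: step 16. Cache: [65 81]
  15. access 47: MISS, evict 65 (next use: never). Cache: [81 47]
  16. access 81: HIT. Next use of 81: step 17. Cache: [81 47]
  17. access 81: HIT. Next use of 81: step 21. Cache: [81 47]
  18. access 67: MISS, evict 81 (next use: step 21). Cache: [47 67]
  19. access 28: MISS, evict 67 (next use: never). Cache: [47 28]
  20. access 47: HIT. Next use of 47: never. Cache: [47 28]
  21. access 81: MISS, evict 47 (next use: never). Cache: [28 81]
  22. access 60: MISS, evict 28 (next use: never). Cache: [81 60]
  23. access 60: HIT. Next use of 60: step 24. Cache: [81 60]
  24. access 60: HIT. Next use of 60: step 25. Cache: [81 60]
  25. access 60: HIT. Next use of 60: never. Cache: [81 60]
Total: 15 hits, 10 misses, 8 evictions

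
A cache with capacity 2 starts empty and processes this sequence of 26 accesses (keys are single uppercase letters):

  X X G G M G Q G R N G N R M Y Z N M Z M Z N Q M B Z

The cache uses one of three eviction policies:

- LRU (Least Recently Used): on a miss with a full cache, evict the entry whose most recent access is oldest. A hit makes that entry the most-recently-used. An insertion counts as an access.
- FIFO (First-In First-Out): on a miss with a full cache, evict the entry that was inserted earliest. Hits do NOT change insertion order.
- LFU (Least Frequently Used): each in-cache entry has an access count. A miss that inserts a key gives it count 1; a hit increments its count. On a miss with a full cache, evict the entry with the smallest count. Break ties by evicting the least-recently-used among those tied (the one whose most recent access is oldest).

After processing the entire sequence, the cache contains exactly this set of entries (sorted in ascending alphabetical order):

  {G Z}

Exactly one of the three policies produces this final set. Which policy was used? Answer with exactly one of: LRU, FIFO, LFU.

Simulating under each policy and comparing final sets:
  LRU: final set = {B Z} -> differs
  FIFO: final set = {B Z} -> differs
  LFU: final set = {G Z} -> MATCHES target
Only LFU produces the target set.

Answer: LFU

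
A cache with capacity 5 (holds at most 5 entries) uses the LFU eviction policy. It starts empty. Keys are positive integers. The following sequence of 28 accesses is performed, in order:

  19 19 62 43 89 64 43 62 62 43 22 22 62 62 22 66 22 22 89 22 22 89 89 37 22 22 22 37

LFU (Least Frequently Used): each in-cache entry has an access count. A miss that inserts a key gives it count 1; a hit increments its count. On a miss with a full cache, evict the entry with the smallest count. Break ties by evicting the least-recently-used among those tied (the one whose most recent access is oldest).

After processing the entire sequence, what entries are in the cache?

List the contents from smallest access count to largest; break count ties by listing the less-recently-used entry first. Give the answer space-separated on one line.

LFU simulation (capacity=5):
  1. access 19: MISS. Cache: [19(c=1)]
  2. access 19: HIT, count now 2. Cache: [19(c=2)]
  3. access 62: MISS. Cache: [62(c=1) 19(c=2)]
  4. access 43: MISS. Cache: [62(c=1) 43(c=1) 19(c=2)]
  5. access 89: MISS. Cache: [62(c=1) 43(c=1) 89(c=1) 19(c=2)]
  6. access 64: MISS. Cache: [62(c=1) 43(c=1) 89(c=1) 64(c=1) 19(c=2)]
  7. access 43: HIT, count now 2. Cache: [62(c=1) 89(c=1) 64(c=1) 19(c=2) 43(c=2)]
  8. access 62: HIT, count now 2. Cache: [89(c=1) 64(c=1) 19(c=2) 43(c=2) 62(c=2)]
  9. access 62: HIT, count now 3. Cache: [89(c=1) 64(c=1) 19(c=2) 43(c=2) 62(c=3)]
  10. access 43: HIT, count now 3. Cache: [89(c=1) 64(c=1) 19(c=2) 62(c=3) 43(c=3)]
  11. access 22: MISS, evict 89(c=1). Cache: [64(c=1) 22(c=1) 19(c=2) 62(c=3) 43(c=3)]
  12. access 22: HIT, count now 2. Cache: [64(c=1) 19(c=2) 22(c=2) 62(c=3) 43(c=3)]
  13. access 62: HIT, count now 4. Cache: [64(c=1) 19(c=2) 22(c=2) 43(c=3) 62(c=4)]
  14. access 62: HIT, count now 5. Cache: [64(c=1) 19(c=2) 22(c=2) 43(c=3) 62(c=5)]
  15. access 22: HIT, count now 3. Cache: [64(c=1) 19(c=2) 43(c=3) 22(c=3) 62(c=5)]
  16. access 66: MISS, evict 64(c=1). Cache: [66(c=1) 19(c=2) 43(c=3) 22(c=3) 62(c=5)]
  17. access 22: HIT, count now 4. Cache: [66(c=1) 19(c=2) 43(c=3) 22(c=4) 62(c=5)]
  18. access 22: HIT, count now 5. Cache: [66(c=1) 19(c=2) 43(c=3) 62(c=5) 22(c=5)]
  19. access 89: MISS, evict 66(c=1). Cache: [89(c=1) 19(c=2) 43(c=3) 62(c=5) 22(c=5)]
  20. access 22: HIT, count now 6. Cache: [89(c=1) 19(c=2) 43(c=3) 62(c=5) 22(c=6)]
  21. access 22: HIT, count now 7. Cache: [89(c=1) 19(c=2) 43(c=3) 62(c=5) 22(c=7)]
  22. access 89: HIT, count now 2. Cache: [19(c=2) 89(c=2) 43(c=3) 62(c=5) 22(c=7)]
  23. access 89: HIT, count now 3. Cache: [19(c=2) 43(c=3) 89(c=3) 62(c=5) 22(c=7)]
  24. access 37: MISS, evict 19(c=2). Cache: [37(c=1) 43(c=3) 89(c=3) 62(c=5) 22(c=7)]
  25. access 22: HIT, count now 8. Cache: [37(c=1) 43(c=3) 89(c=3) 62(c=5) 22(c=8)]
  26. access 22: HIT, count now 9. Cache: [37(c=1) 43(c=3) 89(c=3) 62(c=5) 22(c=9)]
  27. access 22: HIT, count now 10. Cache: [37(c=1) 43(c=3) 89(c=3) 62(c=5) 22(c=10)]
  28. access 37: HIT, count now 2. Cache: [37(c=2) 43(c=3) 89(c=3) 62(c=5) 22(c=10)]
Total: 19 hits, 9 misses, 4 evictions

Answer: 37 43 89 62 22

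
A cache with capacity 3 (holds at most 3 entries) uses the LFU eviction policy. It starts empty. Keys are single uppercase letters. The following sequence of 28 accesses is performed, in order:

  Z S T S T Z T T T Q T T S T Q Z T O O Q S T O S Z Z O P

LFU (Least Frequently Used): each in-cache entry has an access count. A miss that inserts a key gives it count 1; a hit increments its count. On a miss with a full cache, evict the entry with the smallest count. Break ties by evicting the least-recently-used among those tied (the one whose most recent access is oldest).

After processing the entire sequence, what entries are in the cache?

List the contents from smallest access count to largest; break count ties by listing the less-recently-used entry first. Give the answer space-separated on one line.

Answer: P Z T

Derivation:
LFU simulation (capacity=3):
  1. access Z: MISS. Cache: [Z(c=1)]
  2. access S: MISS. Cache: [Z(c=1) S(c=1)]
  3. access T: MISS. Cache: [Z(c=1) S(c=1) T(c=1)]
  4. access S: HIT, count now 2. Cache: [Z(c=1) T(c=1) S(c=2)]
  5. access T: HIT, count now 2. Cache: [Z(c=1) S(c=2) T(c=2)]
  6. access Z: HIT, count now 2. Cache: [S(c=2) T(c=2) Z(c=2)]
  7. access T: HIT, count now 3. Cache: [S(c=2) Z(c=2) T(c=3)]
  8. access T: HIT, count now 4. Cache: [S(c=2) Z(c=2) T(c=4)]
  9. access T: HIT, count now 5. Cache: [S(c=2) Z(c=2) T(c=5)]
  10. access Q: MISS, evict S(c=2). Cache: [Q(c=1) Z(c=2) T(c=5)]
  11. access T: HIT, count now 6. Cache: [Q(c=1) Z(c=2) T(c=6)]
  12. access T: HIT, count now 7. Cache: [Q(c=1) Z(c=2) T(c=7)]
  13. access S: MISS, evict Q(c=1). Cache: [S(c=1) Z(c=2) T(c=7)]
  14. access T: HIT, count now 8. Cache: [S(c=1) Z(c=2) T(c=8)]
  15. access Q: MISS, evict S(c=1). Cache: [Q(c=1) Z(c=2) T(c=8)]
  16. access Z: HIT, count now 3. Cache: [Q(c=1) Z(c=3) T(c=8)]
  17. access T: HIT, count now 9. Cache: [Q(c=1) Z(c=3) T(c=9)]
  18. access O: MISS, evict Q(c=1). Cache: [O(c=1) Z(c=3) T(c=9)]
  19. access O: HIT, count now 2. Cache: [O(c=2) Z(c=3) T(c=9)]
  20. access Q: MISS, evict O(c=2). Cache: [Q(c=1) Z(c=3) T(c=9)]
  21. access S: MISS, evict Q(c=1). Cache: [S(c=1) Z(c=3) T(c=9)]
  22. access T: HIT, count now 10. Cache: [S(c=1) Z(c=3) T(c=10)]
  23. access O: MISS, evict S(c=1). Cache: [O(c=1) Z(c=3) T(c=10)]
  24. access S: MISS, evict O(c=1). Cache: [S(c=1) Z(c=3) T(c=10)]
  25. access Z: HIT, count now 4. Cache: [S(c=1) Z(c=4) T(c=10)]
  26. access Z: HIT, count now 5. Cache: [S(c=1) Z(c=5) T(c=10)]
  27. access O: MISS, evict S(c=1). Cache: [O(c=1) Z(c=5) T(c=10)]
  28. access P: MISS, evict O(c=1). Cache: [P(c=1) Z(c=5) T(c=10)]
Total: 15 hits, 13 misses, 10 evictions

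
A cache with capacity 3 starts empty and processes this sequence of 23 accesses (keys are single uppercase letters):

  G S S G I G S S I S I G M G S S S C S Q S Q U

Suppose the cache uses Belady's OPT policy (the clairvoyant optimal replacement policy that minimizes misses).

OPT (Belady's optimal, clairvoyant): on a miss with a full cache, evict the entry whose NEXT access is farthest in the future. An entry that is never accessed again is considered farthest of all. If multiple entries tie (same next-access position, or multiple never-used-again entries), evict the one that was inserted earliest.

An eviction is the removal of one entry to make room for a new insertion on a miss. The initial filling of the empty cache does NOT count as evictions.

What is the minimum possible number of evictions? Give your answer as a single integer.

Answer: 4

Derivation:
OPT (Belady) simulation (capacity=3):
  1. access G: MISS. Cache: [G]
  2. access S: MISS. Cache: [G S]
  3. access S: HIT. Next use of S: step 7. Cache: [G S]
  4. access G: HIT. Next use of G: step 6. Cache: [G S]
  5. access I: MISS. Cache: [G S I]
  6. access G: HIT. Next use of G: step 12. Cache: [G S I]
  7. access S: HIT. Next use of S: step 8. Cache: [G S I]
  8. access S: HIT. Next use of S: step 10. Cache: [G S I]
  9. access I: HIT. Next use of I: step 11. Cache: [G S I]
  10. access S: HIT. Next use of S: step 15. Cache: [G S I]
  11. access I: HIT. Next use of I: never. Cache: [G S I]
  12. access G: HIT. Next use of G: step 14. Cache: [G S I]
  13. access M: MISS, evict I (next use: never). Cache: [G S M]
  14. access G: HIT. Next use of G: never. Cache: [G S M]
  15. access S: HIT. Next use of S: step 16. Cache: [G S M]
  16. access S: HIT. Next use of S: step 17. Cache: [G S M]
  17. access S: HIT. Next use of S: step 19. Cache: [G S M]
  18. access C: MISS, evict G (next use: never). Cache: [S M C]
  19. access S: HIT. Next use of S: step 21. Cache: [S M C]
  20. access Q: MISS, evict M (next use: never). Cache: [S C Q]
  21. access S: HIT. Next use of S: never. Cache: [S C Q]
  22. access Q: HIT. Next use of Q: never. Cache: [S C Q]
  23. access U: MISS, evict S (next use: never). Cache: [C Q U]
Total: 16 hits, 7 misses, 4 evictions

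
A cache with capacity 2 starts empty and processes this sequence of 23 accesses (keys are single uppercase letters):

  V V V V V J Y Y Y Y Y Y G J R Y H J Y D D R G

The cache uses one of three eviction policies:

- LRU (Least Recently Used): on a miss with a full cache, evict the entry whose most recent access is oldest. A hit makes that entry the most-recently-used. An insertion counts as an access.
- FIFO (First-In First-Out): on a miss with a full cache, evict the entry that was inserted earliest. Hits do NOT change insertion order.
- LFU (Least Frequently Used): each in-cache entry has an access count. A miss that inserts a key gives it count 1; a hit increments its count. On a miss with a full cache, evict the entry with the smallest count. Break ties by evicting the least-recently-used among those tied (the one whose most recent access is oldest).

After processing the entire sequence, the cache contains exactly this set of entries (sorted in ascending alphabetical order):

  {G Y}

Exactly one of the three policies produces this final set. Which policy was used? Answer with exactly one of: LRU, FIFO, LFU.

Answer: LFU

Derivation:
Simulating under each policy and comparing final sets:
  LRU: final set = {G R} -> differs
  FIFO: final set = {G R} -> differs
  LFU: final set = {G Y} -> MATCHES target
Only LFU produces the target set.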